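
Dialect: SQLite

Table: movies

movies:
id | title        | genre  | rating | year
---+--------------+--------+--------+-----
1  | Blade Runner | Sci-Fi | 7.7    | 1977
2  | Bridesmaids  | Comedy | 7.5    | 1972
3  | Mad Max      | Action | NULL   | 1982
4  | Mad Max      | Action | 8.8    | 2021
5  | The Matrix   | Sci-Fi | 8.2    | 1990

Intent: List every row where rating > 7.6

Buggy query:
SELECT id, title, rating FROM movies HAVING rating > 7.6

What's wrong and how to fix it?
Bug: This is a non-aggregate query (no GROUP BY, no aggregates), so in SQLite the HAVING clause is invalid here; a row-level condition belongs in WHERE

Fix: Replace HAVING with WHERE since the condition applies to individual rows

Corrected query:
SELECT id, title, rating FROM movies WHERE rating > 7.6

Result:
id | title        | rating
---+--------------+-------
1  | Blade Runner | 7.7   
4  | Mad Max      | 8.8   
5  | The Matrix   | 8.2   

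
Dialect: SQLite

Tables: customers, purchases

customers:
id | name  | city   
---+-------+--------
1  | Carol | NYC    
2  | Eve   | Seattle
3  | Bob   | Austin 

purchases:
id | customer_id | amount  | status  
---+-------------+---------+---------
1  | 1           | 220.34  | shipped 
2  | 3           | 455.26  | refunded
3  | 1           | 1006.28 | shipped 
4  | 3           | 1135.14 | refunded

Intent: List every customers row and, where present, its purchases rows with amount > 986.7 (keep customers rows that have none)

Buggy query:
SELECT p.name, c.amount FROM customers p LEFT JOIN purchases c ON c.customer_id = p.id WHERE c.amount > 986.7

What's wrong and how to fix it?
Bug: Filtering c.amount in WHERE discards the NULL rows produced by LEFT JOIN, turning it into an inner join

Fix: Put 'c.amount > 986.7' in the JOIN's ON clause instead of WHERE

Corrected query:
SELECT p.name, c.amount FROM customers p LEFT JOIN purchases c ON c.customer_id = p.id AND c.amount > 986.7

Result:
name  | amount 
------+--------
Carol | 1006.28
Eve   | NULL   
Bob   | 1135.14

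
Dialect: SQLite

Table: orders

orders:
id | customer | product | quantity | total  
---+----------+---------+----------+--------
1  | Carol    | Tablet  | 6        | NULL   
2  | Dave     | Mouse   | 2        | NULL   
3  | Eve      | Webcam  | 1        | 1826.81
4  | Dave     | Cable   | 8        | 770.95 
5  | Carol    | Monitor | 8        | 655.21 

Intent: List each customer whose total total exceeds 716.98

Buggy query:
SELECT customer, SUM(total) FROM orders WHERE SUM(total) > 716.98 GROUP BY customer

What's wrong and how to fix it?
Bug: SUM(total) is an aggregate, but WHERE filters rows before aggregation

Fix: Use HAVING (which filters groups after aggregation) instead of WHERE

Corrected query:
SELECT customer, SUM(total) FROM orders GROUP BY customer HAVING SUM(total) > 716.98

Result:
customer | SUM(total)
---------+-----------
Dave     | 770.95    
Eve      | 1826.81   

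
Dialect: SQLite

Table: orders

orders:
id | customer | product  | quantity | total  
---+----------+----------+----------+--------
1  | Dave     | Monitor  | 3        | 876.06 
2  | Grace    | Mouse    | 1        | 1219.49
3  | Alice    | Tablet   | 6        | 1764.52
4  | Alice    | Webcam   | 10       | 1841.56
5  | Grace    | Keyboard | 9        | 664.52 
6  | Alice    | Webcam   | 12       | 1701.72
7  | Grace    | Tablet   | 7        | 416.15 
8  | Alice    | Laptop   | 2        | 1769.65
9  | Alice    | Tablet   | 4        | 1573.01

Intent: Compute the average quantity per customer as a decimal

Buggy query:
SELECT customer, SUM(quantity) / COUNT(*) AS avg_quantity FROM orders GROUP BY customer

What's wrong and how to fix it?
Bug: Both operands are integers, so '/' performs integer division and truncates

Fix: Cast one side to REAL so the division keeps the fractional part

Corrected query:
SELECT customer, SUM(quantity) * 1.0 / COUNT(*) AS avg_quantity FROM orders GROUP BY customer

Result:
customer | avg_quantity
---------+-------------
Alice    | 6.8         
Dave     | 3           
Grace    | 5.666667    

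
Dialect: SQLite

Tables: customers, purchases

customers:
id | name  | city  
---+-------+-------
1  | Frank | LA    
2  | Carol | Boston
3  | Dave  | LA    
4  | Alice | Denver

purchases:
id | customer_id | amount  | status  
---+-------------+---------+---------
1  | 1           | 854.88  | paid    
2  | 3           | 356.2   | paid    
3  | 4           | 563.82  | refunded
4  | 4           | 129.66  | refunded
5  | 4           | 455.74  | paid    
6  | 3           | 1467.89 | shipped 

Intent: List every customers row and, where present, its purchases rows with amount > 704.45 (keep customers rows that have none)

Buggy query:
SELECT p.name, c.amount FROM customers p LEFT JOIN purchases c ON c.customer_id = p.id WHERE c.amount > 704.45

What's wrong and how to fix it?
Bug: A WHERE condition on the right-hand table after LEFT JOIN drops unmatched parents

Fix: Move the right-table condition into the ON clause so unmatched parents are kept

Corrected query:
SELECT p.name, c.amount FROM customers p LEFT JOIN purchases c ON c.customer_id = p.id AND c.amount > 704.45

Result:
name  | amount 
------+--------
Frank | 854.88 
Carol | NULL   
Dave  | 1467.89
Alice | NULL   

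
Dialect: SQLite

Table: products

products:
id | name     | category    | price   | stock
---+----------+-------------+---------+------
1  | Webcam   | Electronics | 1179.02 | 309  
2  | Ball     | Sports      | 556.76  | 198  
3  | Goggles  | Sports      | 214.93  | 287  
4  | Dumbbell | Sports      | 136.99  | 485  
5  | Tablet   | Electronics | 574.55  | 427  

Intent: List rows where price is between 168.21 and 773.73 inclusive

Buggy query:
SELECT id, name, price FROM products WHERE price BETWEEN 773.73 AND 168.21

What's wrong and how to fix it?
Bug: BETWEEN expects the lower bound first; with 773.73 AND 168.21 the range is empty

Fix: Write BETWEEN 168.21 AND 773.73

Corrected query:
SELECT id, name, price FROM products WHERE price BETWEEN 168.21 AND 773.73

Result:
id | name    | price 
---+---------+-------
2  | Ball    | 556.76
3  | Goggles | 214.93
5  | Tablet  | 574.55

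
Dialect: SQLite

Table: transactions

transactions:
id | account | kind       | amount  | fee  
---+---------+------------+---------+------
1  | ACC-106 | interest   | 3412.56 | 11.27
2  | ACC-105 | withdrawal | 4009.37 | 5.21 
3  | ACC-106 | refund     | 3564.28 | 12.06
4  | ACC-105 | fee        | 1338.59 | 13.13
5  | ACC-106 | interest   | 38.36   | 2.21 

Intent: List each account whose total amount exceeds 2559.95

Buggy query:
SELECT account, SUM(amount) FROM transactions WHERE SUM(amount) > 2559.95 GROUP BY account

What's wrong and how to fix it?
Bug: SUM(amount) is an aggregate, but WHERE filters rows before aggregation

Fix: Use HAVING (which filters groups after aggregation) instead of WHERE

Corrected query:
SELECT account, SUM(amount) FROM transactions GROUP BY account HAVING SUM(amount) > 2559.95

Result:
account | SUM(amount)
--------+------------
ACC-105 | 5347.96    
ACC-106 | 7015.2     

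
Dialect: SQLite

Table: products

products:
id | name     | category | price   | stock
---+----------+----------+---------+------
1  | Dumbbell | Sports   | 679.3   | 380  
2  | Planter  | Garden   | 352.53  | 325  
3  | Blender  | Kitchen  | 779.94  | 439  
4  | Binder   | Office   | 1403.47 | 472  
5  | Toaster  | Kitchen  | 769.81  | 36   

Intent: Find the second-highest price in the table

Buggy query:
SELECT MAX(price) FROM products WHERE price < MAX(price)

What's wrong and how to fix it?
Bug: MAX(price) on the right of the comparison is an aggregate-in-WHERE error

Fix: Compute the overall MAX in a subquery, then take MAX of rows below it

Corrected query:
SELECT MAX(price) FROM products WHERE price < (SELECT MAX(price) FROM products)

Result:
MAX(price)
----------
779.94    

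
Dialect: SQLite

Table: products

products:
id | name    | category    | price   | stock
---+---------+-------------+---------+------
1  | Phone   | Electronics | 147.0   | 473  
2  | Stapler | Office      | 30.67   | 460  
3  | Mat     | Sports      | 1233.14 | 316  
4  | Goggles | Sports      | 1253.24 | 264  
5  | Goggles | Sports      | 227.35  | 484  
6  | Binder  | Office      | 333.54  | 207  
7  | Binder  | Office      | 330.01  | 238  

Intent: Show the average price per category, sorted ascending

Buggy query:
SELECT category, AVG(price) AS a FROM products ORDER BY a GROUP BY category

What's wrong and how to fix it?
Bug: GROUP BY must precede ORDER BY

Fix: Reorder: SELECT … FROM … GROUP BY … ORDER BY …

Corrected query:
SELECT category, AVG(price) AS a FROM products GROUP BY category ORDER BY a

Result:
category    | a         
------------+-----------
Electronics | 147       
Office      | 231.406667
Sports      | 904.576667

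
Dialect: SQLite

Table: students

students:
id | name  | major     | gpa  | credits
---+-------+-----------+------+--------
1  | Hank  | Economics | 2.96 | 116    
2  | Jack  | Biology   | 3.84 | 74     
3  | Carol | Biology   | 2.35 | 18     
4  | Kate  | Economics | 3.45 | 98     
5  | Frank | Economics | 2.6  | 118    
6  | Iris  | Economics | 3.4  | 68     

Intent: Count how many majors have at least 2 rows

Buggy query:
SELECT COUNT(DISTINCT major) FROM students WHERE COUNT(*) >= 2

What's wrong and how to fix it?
Bug: COUNT(*) cannot appear in WHERE; the per-group count doesn't exist yet

Fix: Group first with HAVING COUNT(*) >= 2, then COUNT the resulting groups

Corrected query:
SELECT COUNT(*) FROM (SELECT major FROM students GROUP BY major HAVING COUNT(*) >= 2)

Result:
COUNT(*)
--------
2       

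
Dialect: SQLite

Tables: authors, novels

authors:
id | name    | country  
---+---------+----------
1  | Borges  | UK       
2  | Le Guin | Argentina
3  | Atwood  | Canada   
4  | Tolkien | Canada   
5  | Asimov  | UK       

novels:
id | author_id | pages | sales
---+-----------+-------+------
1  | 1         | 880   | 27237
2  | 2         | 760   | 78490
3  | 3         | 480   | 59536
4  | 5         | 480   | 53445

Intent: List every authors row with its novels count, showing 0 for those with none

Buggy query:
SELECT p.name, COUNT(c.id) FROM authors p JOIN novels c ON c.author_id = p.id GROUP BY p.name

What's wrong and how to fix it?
Bug: An inner join excludes parents with zero children

Fix: Use LEFT JOIN so parents without children still appear (COUNT(c.id) gives 0)

Corrected query:
SELECT p.name, COUNT(c.id) FROM authors p LEFT JOIN novels c ON c.author_id = p.id GROUP BY p.name

Result:
name    | COUNT(c.id)
--------+------------
Asimov  | 1          
Atwood  | 1          
Borges  | 1          
Le Guin | 1          
Tolkien | 0          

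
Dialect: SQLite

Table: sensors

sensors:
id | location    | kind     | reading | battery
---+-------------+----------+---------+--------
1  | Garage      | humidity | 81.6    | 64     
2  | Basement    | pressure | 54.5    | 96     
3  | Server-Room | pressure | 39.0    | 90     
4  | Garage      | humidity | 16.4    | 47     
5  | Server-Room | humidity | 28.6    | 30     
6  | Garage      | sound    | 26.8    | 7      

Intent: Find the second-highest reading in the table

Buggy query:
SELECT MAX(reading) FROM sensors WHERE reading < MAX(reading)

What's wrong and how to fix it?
Bug: MAX(reading) on the right of the comparison is an aggregate-in-WHERE error

Fix: Put the inner MAX in a scalar subquery

Corrected query:
SELECT MAX(reading) FROM sensors WHERE reading < (SELECT MAX(reading) FROM sensors)

Result:
MAX(reading)
------------
54.5        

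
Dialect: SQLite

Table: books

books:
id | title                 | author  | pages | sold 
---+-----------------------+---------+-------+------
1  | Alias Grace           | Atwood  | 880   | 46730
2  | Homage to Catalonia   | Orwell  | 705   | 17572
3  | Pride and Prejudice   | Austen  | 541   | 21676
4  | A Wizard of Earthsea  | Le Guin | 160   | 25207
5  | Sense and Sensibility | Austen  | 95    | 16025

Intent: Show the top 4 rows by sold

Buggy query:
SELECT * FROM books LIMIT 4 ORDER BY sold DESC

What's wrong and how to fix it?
Bug: LIMIT must come after ORDER BY

Fix: Swap the clauses: ORDER BY first, then LIMIT

Corrected query:
SELECT * FROM books ORDER BY sold DESC LIMIT 4

Result:
id | title                | author  | pages | sold 
---+----------------------+---------+-------+------
1  | Alias Grace          | Atwood  | 880   | 46730
4  | A Wizard of Earthsea | Le Guin | 160   | 25207
3  | Pride and Prejudice  | Austen  | 541   | 21676
2  | Homage to Catalonia  | Orwell  | 705   | 17572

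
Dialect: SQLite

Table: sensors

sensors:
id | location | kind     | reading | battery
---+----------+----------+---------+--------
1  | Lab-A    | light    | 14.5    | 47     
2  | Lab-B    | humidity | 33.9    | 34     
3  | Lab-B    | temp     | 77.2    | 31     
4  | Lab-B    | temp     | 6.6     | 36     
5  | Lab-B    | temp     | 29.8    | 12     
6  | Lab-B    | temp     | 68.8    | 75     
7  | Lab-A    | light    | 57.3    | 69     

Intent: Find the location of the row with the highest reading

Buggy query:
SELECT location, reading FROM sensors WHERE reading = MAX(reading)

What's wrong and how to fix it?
Bug: WHERE is evaluated per row; an aggregate over the whole table isn't defined there

Fix: Wrap MAX in a scalar subquery so WHERE compares against a single value

Corrected query:
SELECT location, reading FROM sensors WHERE reading = (SELECT MAX(reading) FROM sensors)

Result:
location | reading
---------+--------
Lab-B    | 77.2   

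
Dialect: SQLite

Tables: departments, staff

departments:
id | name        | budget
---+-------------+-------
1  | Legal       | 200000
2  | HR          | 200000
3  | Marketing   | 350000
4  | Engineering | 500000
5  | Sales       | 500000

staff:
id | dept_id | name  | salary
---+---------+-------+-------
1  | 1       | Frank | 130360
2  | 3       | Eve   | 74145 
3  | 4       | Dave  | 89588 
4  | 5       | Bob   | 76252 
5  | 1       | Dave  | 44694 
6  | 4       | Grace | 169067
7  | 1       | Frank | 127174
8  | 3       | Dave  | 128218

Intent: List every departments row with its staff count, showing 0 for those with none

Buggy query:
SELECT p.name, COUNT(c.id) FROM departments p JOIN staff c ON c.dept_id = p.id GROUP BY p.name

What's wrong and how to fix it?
Bug: INNER JOIN drops departments rows that have no matching staff rows

Fix: Use LEFT JOIN so parents without children still appear (COUNT(c.id) gives 0)

Corrected query:
SELECT p.name, COUNT(c.id) FROM departments p LEFT JOIN staff c ON c.dept_id = p.id GROUP BY p.name

Result:
name        | COUNT(c.id)
------------+------------
Engineering | 2          
HR          | 0          
Legal       | 3          
Marketing   | 2          
Sales       | 1          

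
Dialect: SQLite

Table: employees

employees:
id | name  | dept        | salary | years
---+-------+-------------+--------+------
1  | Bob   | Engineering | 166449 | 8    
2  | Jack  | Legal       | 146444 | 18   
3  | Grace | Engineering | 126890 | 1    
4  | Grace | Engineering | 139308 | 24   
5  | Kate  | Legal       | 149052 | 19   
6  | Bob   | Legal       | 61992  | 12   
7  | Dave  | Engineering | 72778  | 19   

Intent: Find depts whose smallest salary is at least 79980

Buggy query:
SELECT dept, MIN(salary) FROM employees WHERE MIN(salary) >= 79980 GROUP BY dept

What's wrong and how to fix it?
Bug: MIN() in WHERE is a misuse of aggregate

Fix: Use HAVING for the per-group MIN condition

Corrected query:
SELECT dept, MIN(salary) FROM employees GROUP BY dept HAVING MIN(salary) >= 79980

Result:
(no rows)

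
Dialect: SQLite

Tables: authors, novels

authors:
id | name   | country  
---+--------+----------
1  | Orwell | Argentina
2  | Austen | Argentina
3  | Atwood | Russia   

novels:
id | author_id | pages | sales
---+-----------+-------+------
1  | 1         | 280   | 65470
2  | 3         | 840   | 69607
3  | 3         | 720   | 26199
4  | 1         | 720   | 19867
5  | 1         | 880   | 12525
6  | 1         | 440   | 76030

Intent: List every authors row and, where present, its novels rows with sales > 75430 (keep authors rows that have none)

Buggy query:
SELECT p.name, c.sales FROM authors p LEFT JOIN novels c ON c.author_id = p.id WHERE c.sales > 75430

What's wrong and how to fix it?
Bug: A WHERE condition on the right-hand table after LEFT JOIN drops unmatched parents

Fix: Put 'c.sales > 75430' in the JOIN's ON clause instead of WHERE

Corrected query:
SELECT p.name, c.sales FROM authors p LEFT JOIN novels c ON c.author_id = p.id AND c.sales > 75430

Result:
name   | sales
-------+------
Orwell | 76030
Austen | NULL 
Atwood | NULL 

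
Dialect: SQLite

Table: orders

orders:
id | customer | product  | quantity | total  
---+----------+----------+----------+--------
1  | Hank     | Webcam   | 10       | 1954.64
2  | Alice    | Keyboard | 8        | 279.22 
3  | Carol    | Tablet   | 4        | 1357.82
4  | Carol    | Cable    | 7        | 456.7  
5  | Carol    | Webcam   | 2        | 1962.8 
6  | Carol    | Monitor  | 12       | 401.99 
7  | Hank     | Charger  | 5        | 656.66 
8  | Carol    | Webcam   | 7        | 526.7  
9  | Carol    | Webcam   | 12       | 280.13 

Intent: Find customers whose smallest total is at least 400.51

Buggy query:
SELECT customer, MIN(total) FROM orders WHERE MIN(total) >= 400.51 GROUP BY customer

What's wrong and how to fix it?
Bug: MIN() in WHERE is a misuse of aggregate

Fix: Replace WHERE with HAVING after the GROUP BY

Corrected query:
SELECT customer, MIN(total) FROM orders GROUP BY customer HAVING MIN(total) >= 400.51

Result:
customer | MIN(total)
---------+-----------
Hank     | 656.66    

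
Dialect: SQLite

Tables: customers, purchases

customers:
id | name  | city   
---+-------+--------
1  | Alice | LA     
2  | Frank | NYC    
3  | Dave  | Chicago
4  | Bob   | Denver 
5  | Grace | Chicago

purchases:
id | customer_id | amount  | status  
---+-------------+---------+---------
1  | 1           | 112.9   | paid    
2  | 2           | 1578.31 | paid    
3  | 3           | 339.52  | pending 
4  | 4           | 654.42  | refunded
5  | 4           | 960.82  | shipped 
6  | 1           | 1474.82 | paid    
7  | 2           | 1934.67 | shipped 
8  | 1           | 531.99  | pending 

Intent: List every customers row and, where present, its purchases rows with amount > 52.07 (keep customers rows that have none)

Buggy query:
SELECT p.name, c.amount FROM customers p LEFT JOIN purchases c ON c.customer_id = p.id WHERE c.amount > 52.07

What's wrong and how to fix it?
Bug: A WHERE condition on the right-hand table after LEFT JOIN drops unmatched parents

Fix: Put 'c.amount > 52.07' in the JOIN's ON clause instead of WHERE

Corrected query:
SELECT p.name, c.amount FROM customers p LEFT JOIN purchases c ON c.customer_id = p.id AND c.amount > 52.07

Result:
name  | amount 
------+--------
Alice | 112.9  
Alice | 531.99 
Alice | 1474.82
Frank | 1578.31
Frank | 1934.67
Dave  | 339.52 
Bob   | 654.42 
Bob   | 960.82 
Grace | NULL   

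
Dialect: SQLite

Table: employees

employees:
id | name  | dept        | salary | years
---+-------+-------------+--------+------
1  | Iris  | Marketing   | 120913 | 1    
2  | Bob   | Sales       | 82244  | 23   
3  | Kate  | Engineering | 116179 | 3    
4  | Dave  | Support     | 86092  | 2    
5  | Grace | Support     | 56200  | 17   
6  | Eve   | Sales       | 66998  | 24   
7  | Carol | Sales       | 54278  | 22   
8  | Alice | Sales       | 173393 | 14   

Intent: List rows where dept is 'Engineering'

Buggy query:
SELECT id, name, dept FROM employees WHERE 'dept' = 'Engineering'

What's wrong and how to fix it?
Bug: 'dept' in single quotes is a string literal, not the column; the comparison is literal-vs-literal and never true

Fix: Remove the quotes around the column name (or use double quotes for an identifier)

Corrected query:
SELECT id, name, dept FROM employees WHERE dept = 'Engineering'

Result:
id | name | dept       
---+------+------------
3  | Kate | Engineering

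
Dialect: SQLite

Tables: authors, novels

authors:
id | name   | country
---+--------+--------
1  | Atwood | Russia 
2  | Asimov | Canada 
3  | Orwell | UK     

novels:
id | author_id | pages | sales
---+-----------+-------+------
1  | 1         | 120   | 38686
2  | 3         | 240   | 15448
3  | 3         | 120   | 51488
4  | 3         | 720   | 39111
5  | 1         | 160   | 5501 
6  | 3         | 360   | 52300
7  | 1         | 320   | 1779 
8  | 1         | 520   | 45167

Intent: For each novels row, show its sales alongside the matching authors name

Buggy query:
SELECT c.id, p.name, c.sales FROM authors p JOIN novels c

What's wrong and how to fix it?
Bug: Missing join condition: each novels row is matched to all authors rows instead of just its own

Fix: Specify the join condition linking the foreign key to the parent id

Corrected query:
SELECT c.id, p.name, c.sales FROM authors p JOIN novels c ON c.author_id = p.id

Result:
id | name   | sales
---+--------+------
1  | Atwood | 38686
2  | Orwell | 15448
3  | Orwell | 51488
4  | Orwell | 39111
5  | Atwood | 5501 
6  | Orwell | 52300
7  | Atwood | 1779 
8  | Atwood | 45167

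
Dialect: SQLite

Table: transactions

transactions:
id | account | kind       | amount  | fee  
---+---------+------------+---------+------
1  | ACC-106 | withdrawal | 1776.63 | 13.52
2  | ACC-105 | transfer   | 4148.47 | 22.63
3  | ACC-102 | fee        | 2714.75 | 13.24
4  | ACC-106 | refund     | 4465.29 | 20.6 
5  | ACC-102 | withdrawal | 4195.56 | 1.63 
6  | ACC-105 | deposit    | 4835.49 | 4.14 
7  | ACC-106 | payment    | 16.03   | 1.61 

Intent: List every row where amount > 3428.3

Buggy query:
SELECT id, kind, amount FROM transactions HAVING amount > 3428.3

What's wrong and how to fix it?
Bug: This is a non-aggregate query (no GROUP BY, no aggregates), so in SQLite the HAVING clause is invalid here; a row-level condition belongs in WHERE

Fix: Replace HAVING with WHERE since the condition applies to individual rows

Corrected query:
SELECT id, kind, amount FROM transactions WHERE amount > 3428.3

Result:
id | kind       | amount 
---+------------+--------
2  | transfer   | 4148.47
4  | refund     | 4465.29
5  | withdrawal | 4195.56
6  | deposit    | 4835.49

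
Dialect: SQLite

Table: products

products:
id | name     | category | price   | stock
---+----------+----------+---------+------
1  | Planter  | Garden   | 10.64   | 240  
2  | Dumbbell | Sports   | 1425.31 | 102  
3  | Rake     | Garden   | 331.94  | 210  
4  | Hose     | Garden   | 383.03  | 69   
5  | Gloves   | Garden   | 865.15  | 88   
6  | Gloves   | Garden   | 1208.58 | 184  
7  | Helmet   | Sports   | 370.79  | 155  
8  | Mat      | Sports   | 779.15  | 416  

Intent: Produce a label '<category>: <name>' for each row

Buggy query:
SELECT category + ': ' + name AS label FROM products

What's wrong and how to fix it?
Bug: '+' is numeric addition; on text columns SQLite converts them to 0 instead of concatenating

Fix: Use the || operator for string concatenation

Corrected query:
SELECT category || ': ' || name AS label FROM products

Result:
label           
----------------
Garden: Planter 
Sports: Dumbbell
Garden: Rake    
Garden: Hose    
Garden: Gloves  
Garden: Gloves  
Sports: Helmet  
Sports: Mat     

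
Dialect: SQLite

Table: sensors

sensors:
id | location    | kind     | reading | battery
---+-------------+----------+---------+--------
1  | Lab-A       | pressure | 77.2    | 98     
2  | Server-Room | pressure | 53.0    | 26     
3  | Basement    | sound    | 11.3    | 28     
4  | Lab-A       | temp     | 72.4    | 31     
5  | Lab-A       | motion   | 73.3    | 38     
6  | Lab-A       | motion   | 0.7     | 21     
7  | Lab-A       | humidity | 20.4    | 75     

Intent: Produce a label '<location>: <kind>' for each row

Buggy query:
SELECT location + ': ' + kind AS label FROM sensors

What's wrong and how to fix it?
Bug: '+' is numeric addition; on text columns SQLite converts them to 0 instead of concatenating

Fix: Use the || operator for string concatenation

Corrected query:
SELECT location || ': ' || kind AS label FROM sensors

Result:
label                
---------------------
Lab-A: pressure      
Server-Room: pressure
Basement: sound      
Lab-A: temp          
Lab-A: motion        
Lab-A: motion        
Lab-A: humidity      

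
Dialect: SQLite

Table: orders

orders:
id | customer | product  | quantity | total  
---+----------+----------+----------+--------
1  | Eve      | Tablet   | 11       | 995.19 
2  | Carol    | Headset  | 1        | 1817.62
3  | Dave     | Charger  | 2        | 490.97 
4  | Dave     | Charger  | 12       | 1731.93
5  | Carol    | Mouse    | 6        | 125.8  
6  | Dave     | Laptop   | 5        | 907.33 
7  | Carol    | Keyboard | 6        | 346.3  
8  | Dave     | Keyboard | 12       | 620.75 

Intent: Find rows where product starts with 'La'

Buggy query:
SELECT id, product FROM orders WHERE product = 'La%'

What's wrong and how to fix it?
Bug: Wildcards only work with LIKE; '=' treats '%' as a literal character

Fix: Replace '=' with LIKE so 'La%' is treated as a pattern

Corrected query:
SELECT id, product FROM orders WHERE product LIKE 'La%'

Result:
id | product
---+--------
6  | Laptop 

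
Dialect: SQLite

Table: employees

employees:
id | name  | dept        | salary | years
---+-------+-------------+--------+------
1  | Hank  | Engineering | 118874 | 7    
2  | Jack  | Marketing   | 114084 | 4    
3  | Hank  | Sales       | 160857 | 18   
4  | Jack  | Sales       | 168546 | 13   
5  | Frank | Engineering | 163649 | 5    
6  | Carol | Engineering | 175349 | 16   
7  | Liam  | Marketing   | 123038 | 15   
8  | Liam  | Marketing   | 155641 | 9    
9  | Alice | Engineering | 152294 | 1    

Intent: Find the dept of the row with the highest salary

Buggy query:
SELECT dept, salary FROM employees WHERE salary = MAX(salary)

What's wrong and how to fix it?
Bug: MAX(salary) is an aggregate and cannot be used directly in WHERE

Fix: Use a subquery: WHERE salary = (SELECT MAX(salary) FROM employees)

Corrected query:
SELECT dept, salary FROM employees WHERE salary = (SELECT MAX(salary) FROM employees)

Result:
dept        | salary
------------+-------
Engineering | 175349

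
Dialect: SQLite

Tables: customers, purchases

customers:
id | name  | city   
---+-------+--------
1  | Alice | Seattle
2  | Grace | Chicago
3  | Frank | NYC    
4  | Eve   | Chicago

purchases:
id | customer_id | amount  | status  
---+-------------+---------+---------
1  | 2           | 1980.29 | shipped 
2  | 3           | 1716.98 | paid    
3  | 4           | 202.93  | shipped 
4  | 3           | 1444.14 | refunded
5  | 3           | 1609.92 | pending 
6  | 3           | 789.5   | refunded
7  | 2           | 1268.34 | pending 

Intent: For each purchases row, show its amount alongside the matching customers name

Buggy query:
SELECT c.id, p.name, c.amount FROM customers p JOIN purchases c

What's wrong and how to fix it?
Bug: Missing join condition: each purchases row is matched to all customers rows instead of just its own

Fix: Specify the join condition linking the foreign key to the parent id

Corrected query:
SELECT c.id, p.name, c.amount FROM customers p JOIN purchases c ON c.customer_id = p.id

Result:
id | name  | amount 
---+-------+--------
1  | Grace | 1980.29
2  | Frank | 1716.98
3  | Eve   | 202.93 
4  | Frank | 1444.14
5  | Frank | 1609.92
6  | Frank | 789.5  
7  | Grace | 1268.34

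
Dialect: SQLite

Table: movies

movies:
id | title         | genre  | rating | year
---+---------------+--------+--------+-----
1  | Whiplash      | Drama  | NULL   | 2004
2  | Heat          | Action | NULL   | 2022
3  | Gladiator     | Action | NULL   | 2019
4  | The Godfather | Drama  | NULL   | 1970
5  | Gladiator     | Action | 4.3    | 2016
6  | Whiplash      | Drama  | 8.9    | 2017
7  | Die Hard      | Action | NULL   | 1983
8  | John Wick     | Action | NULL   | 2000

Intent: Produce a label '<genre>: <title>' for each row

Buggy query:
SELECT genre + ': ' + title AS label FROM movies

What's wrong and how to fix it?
Bug: '+' is numeric addition; on text columns SQLite converts them to 0 instead of concatenating

Fix: Use the || operator for string concatenation

Corrected query:
SELECT genre || ': ' || title AS label FROM movies

Result:
label               
--------------------
Drama: Whiplash     
Action: Heat        
Action: Gladiator   
Drama: The Godfather
Action: Gladiator   
Drama: Whiplash     
Action: Die Hard    
Action: John Wick   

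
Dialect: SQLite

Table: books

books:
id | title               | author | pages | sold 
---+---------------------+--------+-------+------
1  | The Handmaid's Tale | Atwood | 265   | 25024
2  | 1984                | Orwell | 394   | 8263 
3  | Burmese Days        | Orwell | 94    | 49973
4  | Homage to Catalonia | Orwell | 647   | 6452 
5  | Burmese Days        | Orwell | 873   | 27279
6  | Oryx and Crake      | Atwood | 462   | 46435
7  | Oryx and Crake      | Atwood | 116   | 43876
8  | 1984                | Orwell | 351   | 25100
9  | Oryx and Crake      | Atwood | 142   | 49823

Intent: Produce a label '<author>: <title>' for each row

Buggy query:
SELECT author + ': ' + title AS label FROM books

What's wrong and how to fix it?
Bug: '+' is numeric addition; on text columns SQLite converts them to 0 instead of concatenating

Fix: Replace + with || to concatenate text

Corrected query:
SELECT author || ': ' || title AS label FROM books

Result:
label                      
---------------------------
Atwood: The Handmaid's Tale
Orwell: 1984               
Orwell: Burmese Days       
Orwell: Homage to Catalonia
Orwell: Burmese Days       
Atwood: Oryx and Crake     
Atwood: Oryx and Crake     
Orwell: 1984               
Atwood: Oryx and Crake     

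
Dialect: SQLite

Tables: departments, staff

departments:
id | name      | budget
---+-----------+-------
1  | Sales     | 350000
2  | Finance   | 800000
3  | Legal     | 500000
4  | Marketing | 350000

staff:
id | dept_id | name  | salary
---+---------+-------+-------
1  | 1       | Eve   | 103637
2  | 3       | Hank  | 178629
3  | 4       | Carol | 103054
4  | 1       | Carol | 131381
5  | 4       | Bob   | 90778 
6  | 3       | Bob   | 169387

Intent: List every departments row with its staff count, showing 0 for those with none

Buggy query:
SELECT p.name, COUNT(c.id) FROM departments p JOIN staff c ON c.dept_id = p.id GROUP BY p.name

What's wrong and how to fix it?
Bug: An inner join excludes parents with zero children

Fix: Switch to LEFT JOIN to retain unmatched parent rows

Corrected query:
SELECT p.name, COUNT(c.id) FROM departments p LEFT JOIN staff c ON c.dept_id = p.id GROUP BY p.name

Result:
name      | COUNT(c.id)
----------+------------
Finance   | 0          
Legal     | 2          
Marketing | 2          
Sales     | 2          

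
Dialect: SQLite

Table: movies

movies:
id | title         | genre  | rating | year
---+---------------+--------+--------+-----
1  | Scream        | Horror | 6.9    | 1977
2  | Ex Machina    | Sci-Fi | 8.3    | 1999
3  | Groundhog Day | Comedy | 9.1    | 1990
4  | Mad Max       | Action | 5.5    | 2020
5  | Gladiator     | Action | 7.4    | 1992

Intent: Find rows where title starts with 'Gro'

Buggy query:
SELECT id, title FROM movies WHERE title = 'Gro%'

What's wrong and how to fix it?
Bug: Wildcards only work with LIKE; '=' treats '%' as a literal character

Fix: Use LIKE for wildcard pattern matching

Corrected query:
SELECT id, title FROM movies WHERE title LIKE 'Gro%'

Result:
id | title        
---+--------------
3  | Groundhog Day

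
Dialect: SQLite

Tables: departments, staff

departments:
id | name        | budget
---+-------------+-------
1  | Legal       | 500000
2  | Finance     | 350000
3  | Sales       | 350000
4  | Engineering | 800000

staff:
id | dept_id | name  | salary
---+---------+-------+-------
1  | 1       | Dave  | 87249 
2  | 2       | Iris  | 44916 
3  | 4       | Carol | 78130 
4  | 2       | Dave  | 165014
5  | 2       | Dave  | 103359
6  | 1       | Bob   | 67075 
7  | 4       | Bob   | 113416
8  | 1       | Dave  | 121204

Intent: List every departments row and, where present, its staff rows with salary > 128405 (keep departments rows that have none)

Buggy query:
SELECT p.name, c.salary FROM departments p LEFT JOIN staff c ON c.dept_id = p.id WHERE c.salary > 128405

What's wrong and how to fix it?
Bug: A WHERE condition on the right-hand table after LEFT JOIN drops unmatched parents

Fix: Put 'c.salary > 128405' in the JOIN's ON clause instead of WHERE

Corrected query:
SELECT p.name, c.salary FROM departments p LEFT JOIN staff c ON c.dept_id = p.id AND c.salary > 128405

Result:
name        | salary
------------+-------
Legal       | NULL  
Finance     | 165014
Sales       | NULL  
Engineering | NULL  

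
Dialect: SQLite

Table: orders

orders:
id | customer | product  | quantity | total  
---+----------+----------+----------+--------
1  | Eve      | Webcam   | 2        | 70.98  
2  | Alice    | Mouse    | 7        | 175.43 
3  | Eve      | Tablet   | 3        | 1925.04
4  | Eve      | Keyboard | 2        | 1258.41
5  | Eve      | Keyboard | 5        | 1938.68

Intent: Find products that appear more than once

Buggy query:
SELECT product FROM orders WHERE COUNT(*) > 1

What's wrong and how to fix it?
Bug: COUNT(*) is an aggregate and cannot be used in WHERE

Fix: GROUP BY product, then filter groups with HAVING COUNT(*) > 1

Corrected query:
SELECT product FROM orders GROUP BY product HAVING COUNT(*) > 1

Result:
product 
--------
Keyboard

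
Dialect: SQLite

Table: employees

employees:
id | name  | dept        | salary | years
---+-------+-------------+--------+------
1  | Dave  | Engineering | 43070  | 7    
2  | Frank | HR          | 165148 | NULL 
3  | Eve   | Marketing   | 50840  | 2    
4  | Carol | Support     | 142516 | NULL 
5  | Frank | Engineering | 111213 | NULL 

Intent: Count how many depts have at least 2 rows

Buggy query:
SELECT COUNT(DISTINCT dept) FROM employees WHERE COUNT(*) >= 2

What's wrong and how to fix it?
Bug: WHERE filters individual rows, not groups, so a group-level COUNT is invalid there

Fix: Group first with HAVING COUNT(*) >= 2, then COUNT the resulting groups

Corrected query:
SELECT COUNT(*) FROM (SELECT dept FROM employees GROUP BY dept HAVING COUNT(*) >= 2)

Result:
COUNT(*)
--------
1       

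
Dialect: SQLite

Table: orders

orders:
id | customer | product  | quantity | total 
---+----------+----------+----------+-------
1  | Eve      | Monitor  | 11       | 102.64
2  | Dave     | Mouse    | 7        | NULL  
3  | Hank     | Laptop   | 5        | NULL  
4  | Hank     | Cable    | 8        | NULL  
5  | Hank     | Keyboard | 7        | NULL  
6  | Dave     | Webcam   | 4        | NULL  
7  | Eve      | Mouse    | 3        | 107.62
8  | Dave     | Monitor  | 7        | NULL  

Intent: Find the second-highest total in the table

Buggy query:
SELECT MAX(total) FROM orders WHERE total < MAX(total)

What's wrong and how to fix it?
Bug: The inner MAX is an aggregate inside WHERE, which is not allowed

Fix: Compute the overall MAX in a subquery, then take MAX of rows below it

Corrected query:
SELECT MAX(total) FROM orders WHERE total < (SELECT MAX(total) FROM orders)

Result:
MAX(total)
----------
102.64    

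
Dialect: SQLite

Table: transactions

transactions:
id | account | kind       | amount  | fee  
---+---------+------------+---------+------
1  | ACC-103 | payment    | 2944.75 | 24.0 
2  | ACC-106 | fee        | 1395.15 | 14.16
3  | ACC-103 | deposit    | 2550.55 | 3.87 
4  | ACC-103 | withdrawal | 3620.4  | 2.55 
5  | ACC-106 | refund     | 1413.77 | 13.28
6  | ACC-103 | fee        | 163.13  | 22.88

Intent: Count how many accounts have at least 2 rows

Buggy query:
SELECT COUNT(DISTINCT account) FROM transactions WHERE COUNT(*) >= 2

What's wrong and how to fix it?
Bug: COUNT(*) cannot appear in WHERE; the per-group count doesn't exist yet

Fix: Group first with HAVING COUNT(*) >= 2, then COUNT the resulting groups

Corrected query:
SELECT COUNT(*) FROM (SELECT account FROM transactions GROUP BY account HAVING COUNT(*) >= 2)

Result:
COUNT(*)
--------
2       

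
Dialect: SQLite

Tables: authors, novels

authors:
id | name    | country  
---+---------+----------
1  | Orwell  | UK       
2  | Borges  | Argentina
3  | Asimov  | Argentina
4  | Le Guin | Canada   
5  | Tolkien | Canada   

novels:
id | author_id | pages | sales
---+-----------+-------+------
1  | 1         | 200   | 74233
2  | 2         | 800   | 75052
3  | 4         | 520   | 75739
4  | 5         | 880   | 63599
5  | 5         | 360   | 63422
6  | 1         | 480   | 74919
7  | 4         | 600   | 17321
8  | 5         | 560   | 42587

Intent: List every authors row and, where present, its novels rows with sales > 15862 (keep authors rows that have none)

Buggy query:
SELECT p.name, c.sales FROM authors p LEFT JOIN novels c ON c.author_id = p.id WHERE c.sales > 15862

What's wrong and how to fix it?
Bug: A WHERE condition on the right-hand table after LEFT JOIN drops unmatched parents

Fix: Put 'c.sales > 15862' in the JOIN's ON clause instead of WHERE

Corrected query:
SELECT p.name, c.sales FROM authors p LEFT JOIN novels c ON c.author_id = p.id AND c.sales > 15862

Result:
name    | sales
--------+------
Orwell  | 74233
Orwell  | 74919
Borges  | 75052
Asimov  | NULL 
Le Guin | 17321
Le Guin | 75739
Tolkien | 42587
Tolkien | 63422
Tolkien | 63599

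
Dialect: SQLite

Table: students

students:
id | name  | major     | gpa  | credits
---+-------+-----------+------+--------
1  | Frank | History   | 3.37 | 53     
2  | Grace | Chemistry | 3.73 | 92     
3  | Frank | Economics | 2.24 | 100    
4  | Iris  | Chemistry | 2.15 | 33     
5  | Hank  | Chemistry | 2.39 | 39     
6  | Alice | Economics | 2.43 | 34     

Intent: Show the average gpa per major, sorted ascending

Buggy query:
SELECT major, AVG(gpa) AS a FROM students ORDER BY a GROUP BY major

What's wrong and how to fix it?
Bug: GROUP BY must precede ORDER BY

Fix: Move ORDER BY to the end, after GROUP BY

Corrected query:
SELECT major, AVG(gpa) AS a FROM students GROUP BY major ORDER BY a

Result:
major     | a       
----------+---------
Economics | 2.335   
Chemistry | 2.756667
History   | 3.37    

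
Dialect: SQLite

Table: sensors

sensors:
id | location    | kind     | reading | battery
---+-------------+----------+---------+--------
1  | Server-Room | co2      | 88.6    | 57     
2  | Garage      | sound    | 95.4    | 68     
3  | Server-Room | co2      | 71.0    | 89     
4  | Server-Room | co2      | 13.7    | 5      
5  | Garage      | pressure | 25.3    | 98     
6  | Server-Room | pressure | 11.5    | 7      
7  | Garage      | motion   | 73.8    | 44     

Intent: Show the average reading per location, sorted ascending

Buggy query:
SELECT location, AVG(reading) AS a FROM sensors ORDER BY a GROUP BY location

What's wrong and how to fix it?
Bug: ORDER BY appears before GROUP BY; SQL clause order requires GROUP BY first

Fix: Reorder: SELECT … FROM … GROUP BY … ORDER BY …

Corrected query:
SELECT location, AVG(reading) AS a FROM sensors GROUP BY location ORDER BY a

Result:
location    | a        
------------+----------
Server-Room | 46.2     
Garage      | 64.833333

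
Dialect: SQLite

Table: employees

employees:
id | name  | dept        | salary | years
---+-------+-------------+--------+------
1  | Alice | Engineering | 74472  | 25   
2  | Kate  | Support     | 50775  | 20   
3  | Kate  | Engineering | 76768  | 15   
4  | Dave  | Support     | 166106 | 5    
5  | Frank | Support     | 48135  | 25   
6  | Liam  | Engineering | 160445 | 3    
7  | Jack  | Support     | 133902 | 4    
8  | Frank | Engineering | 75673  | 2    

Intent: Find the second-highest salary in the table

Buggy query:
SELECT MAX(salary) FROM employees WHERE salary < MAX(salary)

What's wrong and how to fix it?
Bug: The inner MAX is an aggregate inside WHERE, which is not allowed

Fix: Put the inner MAX in a scalar subquery

Corrected query:
SELECT MAX(salary) FROM employees WHERE salary < (SELECT MAX(salary) FROM employees)

Result:
MAX(salary)
-----------
160445     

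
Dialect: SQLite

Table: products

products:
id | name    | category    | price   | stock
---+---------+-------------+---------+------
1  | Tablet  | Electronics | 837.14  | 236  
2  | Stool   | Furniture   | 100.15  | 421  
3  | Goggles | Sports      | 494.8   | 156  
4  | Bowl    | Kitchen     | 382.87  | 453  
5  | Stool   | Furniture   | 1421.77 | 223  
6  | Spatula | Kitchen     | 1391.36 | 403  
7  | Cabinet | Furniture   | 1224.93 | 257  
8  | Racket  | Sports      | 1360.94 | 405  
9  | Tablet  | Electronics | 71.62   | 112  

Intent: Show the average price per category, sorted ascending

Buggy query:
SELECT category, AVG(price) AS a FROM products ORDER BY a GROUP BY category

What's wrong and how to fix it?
Bug: GROUP BY must precede ORDER BY

Fix: Move ORDER BY to the end, after GROUP BY

Corrected query:
SELECT category, AVG(price) AS a FROM products GROUP BY category ORDER BY a

Result:
category    | a         
------------+-----------
Electronics | 454.38    
Kitchen     | 887.115   
Furniture   | 915.616667
Sports      | 927.87    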